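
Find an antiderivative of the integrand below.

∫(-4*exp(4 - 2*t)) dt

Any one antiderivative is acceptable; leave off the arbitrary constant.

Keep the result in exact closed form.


Answer: 2*exp(4 - 2*t).


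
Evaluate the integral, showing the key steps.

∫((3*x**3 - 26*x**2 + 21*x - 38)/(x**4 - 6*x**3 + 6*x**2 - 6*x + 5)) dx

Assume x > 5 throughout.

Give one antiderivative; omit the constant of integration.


Step 1. Decompose ∫((3*x**3 - 26*x**2 + 21*x - 38)/(x**4 - 6*x**3 + 6*x**2 - 6*x + 5)) dx by partial fractions, (3*x**3 - 26*x**2 + 21*x - 38)/(x**4 - 6*x**3 + 6*x**2 - 6*x + 5) = -3/(x**2 + 1) + 5/(x - 1) - 2/(x - 5): now ∫(-2/(x - 5)) dx + ∫(5/(x - 1)) dx + ∫(-3/(x**2 + 1)) dx.
Step 2. Evaluate the standard form [assuming x > 5]: now -2*log(x - 5) + ∫(5/(x - 1)) dx + ∫(-3/(x**2 + 1)) dx.
Step 3. Evaluate the standard form [assuming x > 1]: now -2*log(x - 5) + 5*log(x - 1) + ∫(-3/(x**2 + 1)) dx.
Step 4. Evaluate the standard form: now -2*log(x - 5) + 5*log(x - 1) - 3*atan(x).
Answer: -2*log(x - 5) + 5*log(x - 1) - 3*atan(x).


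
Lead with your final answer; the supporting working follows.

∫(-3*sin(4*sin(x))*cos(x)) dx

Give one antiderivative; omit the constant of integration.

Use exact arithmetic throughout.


The answer is 3*cos(4*sin(x))/4.
Step 1. Substitute u = sin(x), turning ∫(-3*sin(4*sin(x))*cos(x)) dx into ∫(-3*sin(4*u)) du: now ∫(-3*sin(4*u)) du.
Step 2. Evaluate the standard form: now 3*cos(4*u)/4.
Step 3. Substitute back u = sin(x): now 3*cos(4*sin(x))/4.
Answer: 3*cos(4*sin(x))/4.


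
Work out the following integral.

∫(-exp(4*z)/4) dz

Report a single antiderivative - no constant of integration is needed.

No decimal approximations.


Answer: -exp(4*z)/16.


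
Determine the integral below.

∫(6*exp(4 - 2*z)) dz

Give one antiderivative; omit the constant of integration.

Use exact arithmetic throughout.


Answer: -3*exp(4 - 2*z).


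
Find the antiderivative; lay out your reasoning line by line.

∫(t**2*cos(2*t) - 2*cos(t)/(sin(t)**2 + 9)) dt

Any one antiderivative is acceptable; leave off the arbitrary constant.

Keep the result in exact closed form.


Step 1. Rewrite: now ∫(t**2*cos(2*t)) dt + ∫(-2*cos(t)/(sin(t)**2 + 9)) dt.
Step 2. Substitute u = sin(t), turning ∫(-2*cos(t)/(sin(t)**2 + 9)) dt into ∫(-2/(u**2 + 9)) du: now ∫(t**2*cos(2*t)) dt + ∫(-2/(u**2 + 9)) du.
Step 3. Evaluate the standard form: now -2*atan(u/3)/3 + ∫(t**2*cos(2*t)) dt.
Step 4. Substitute back u = sin(t): now -2*atan(sin(t)/3)/3 + ∫(t**2*cos(2*t)) dt.
Step 5. Integrate ∫(t**2*cos(2*t)) dt by parts with u = t**2, dv = (cos(2*t)) dt, so v = sin(2*t)/2: now t**2*sin(2*t)/2 - 2*atan(sin(t)/3)/3 + ∫(-t*sin(2*t)) dt.
Step 6. Integrate ∫(-t*sin(2*t)) dt by parts with u = t, dv = (-sin(2*t)) dt, so v = cos(2*t)/2: now t**2*sin(2*t)/2 + t*cos(2*t)/2 - 2*atan(sin(t)/3)/3 + ∫(-cos(2*t)/2) dt.
Step 7. Evaluate the standard form: now t**2*sin(2*t)/2 + t*cos(2*t)/2 - sin(2*t)/4 - 2*atan(sin(t)/3)/3.
Answer: t**2*sin(2*t)/2 + t*cos(2*t)/2 - sin(2*t)/4 - 2*atan(sin(t)/3)/3.


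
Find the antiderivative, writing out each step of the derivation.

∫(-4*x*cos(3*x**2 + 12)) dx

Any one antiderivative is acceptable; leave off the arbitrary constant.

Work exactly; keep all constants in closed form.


Step 1. Substitute u = x**2 + 4, turning ∫(-4*x*cos(3*x**2 + 12)) dx into ∫(-2*cos(3*u)) du: now ∫(-2*cos(3*u)) du.
Step 2. Evaluate the standard form: now -2*sin(3*u)/3.
Step 3. Substitute back u = x**2 + 4: now -2*sin(3*x**2 + 12)/3.
Answer: -2*sin(3*x**2 + 12)/3.


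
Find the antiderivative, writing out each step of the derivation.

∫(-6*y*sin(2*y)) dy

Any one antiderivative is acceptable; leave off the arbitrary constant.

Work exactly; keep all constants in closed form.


Step 1. Integrate ∫(-6*y*sin(2*y)) dy by parts with u = y, dv = (-6*sin(2*y)) dy, so v = 3*cos(2*y): now 3*y*cos(2*y) + ∫(-3*cos(2*y)) dy.
Step 2. Evaluate the standard form: now 3*y*cos(2*y) - 3*sin(2*y)/2.
Answer: 3*y*cos(2*y) - 3*sin(2*y)/2.


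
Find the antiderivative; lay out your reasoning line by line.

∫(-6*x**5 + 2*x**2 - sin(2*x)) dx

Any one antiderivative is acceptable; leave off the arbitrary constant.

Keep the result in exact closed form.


Step 1. Rewrite: now ∫(2*x**2) dx + ∫(-6*x**5) dx + ∫(-sin(2*x)) dx.
Step 2. Evaluate the standard form: now cos(2*x)/2 + ∫(2*x**2) dx + ∫(-6*x**5) dx.
Step 3. Evaluate the standard form: now -x**6 + cos(2*x)/2 + ∫(2*x**2) dx.
Step 4. Evaluate the standard form: now -x**6 + 2*x**3/3 + cos(2*x)/2.
Answer: -x**6 + 2*x**3/3 + cos(2*x)/2.


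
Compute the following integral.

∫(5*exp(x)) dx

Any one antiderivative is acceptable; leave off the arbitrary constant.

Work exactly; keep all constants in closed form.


Answer: 5*exp(x).


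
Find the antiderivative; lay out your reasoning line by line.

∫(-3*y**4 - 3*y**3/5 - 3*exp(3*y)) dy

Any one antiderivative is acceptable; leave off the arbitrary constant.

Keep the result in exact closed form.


Step 1. Rewrite: now ∫(-3*y**3/5) dy + ∫(-3*y**4) dy + ∫(-3*exp(3*y)) dy.
Step 2. Evaluate the standard form: now -3*y**5/5 + ∫(-3*y**3/5) dy + ∫(-3*exp(3*y)) dy.
Step 3. Evaluate the standard form: now -3*y**5/5 - exp(3*y) + ∫(-3*y**3/5) dy.
Step 4. Evaluate the standard form: now -3*y**5/5 - 3*y**4/20 - exp(3*y).
Answer: -3*y**5/5 - 3*y**4/20 - exp(3*y).


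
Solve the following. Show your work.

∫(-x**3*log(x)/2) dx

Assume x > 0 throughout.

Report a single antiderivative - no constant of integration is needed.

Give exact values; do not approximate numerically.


Step 1. Integrate ∫(-x**3*log(x)/2) dx by parts with u = log(x), dv = (-x**3/2) dx, so v = -x**4/8 [assuming x > 0]: now -x**4*log(x)/8 + ∫(x**3/8) dx.
Step 2. Evaluate the standard form: now -x**4*log(x)/8 + x**4/32.
Answer: -x**4*log(x)/8 + x**4/32.


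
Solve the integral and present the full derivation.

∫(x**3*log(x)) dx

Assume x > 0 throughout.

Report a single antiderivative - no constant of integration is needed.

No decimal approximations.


Step 1. Integrate ∫(x**3*log(x)) dx by parts with u = log(x), dv = (x**3) dx, so v = x**4/4 [assuming x > 0]: now x**4*log(x)/4 + ∫(-x**3/4) dx.
Step 2. Evaluate the standard form: now x**4*log(x)/4 - x**4/16.
Answer: x**4*log(x)/4 - x**4/16.


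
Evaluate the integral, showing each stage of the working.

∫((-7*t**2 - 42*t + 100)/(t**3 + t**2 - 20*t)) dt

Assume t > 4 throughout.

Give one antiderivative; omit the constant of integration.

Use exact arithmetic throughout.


Step 1. Decompose ∫((-7*t**2 - 42*t + 100)/(t**3 + t**2 - 20*t)) dt by partial fractions, (-7*t**2 - 42*t + 100)/(t**3 + t**2 - 20*t) = 3/(t + 5) - 5/(t - 4) - 5/t: now ∫(-5/t) dt + ∫(-5/(t - 4)) dt + ∫(3/(t + 5)) dt.
Step 2. Evaluate the standard form [assuming t > 4]: now -5*log(t - 4) + ∫(-5/t) dt + ∫(3/(t + 5)) dt.
Step 3. Evaluate the standard form [assuming t > -5]: now -5*log(t - 4) + 3*log(t + 5) + ∫(-5/t) dt.
Step 4. Evaluate the standard form [assuming t > 0]: now -5*log(t) - 5*log(t - 4) + 3*log(t + 5).
Answer: -5*log(t) - 5*log(t - 4) + 3*log(t + 5).


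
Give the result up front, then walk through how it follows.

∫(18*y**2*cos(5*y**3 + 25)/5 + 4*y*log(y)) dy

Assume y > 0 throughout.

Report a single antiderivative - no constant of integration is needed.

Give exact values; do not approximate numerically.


The answer is 2*y**2*log(y) - y**2 + 6*sin(5*y**3 + 25)/25.
Step 1. Rewrite: now ∫(4*y*log(y)) dy + ∫(18*y**2*cos(5*y**3 + 25)/5) dy.
Step 2. Substitute u = y**3 + 5, turning ∫(18*y**2*cos(5*y**3 + 25)/5) dy into ∫(6*cos(5*u)/5) du: now ∫(4*y*log(y)) dy + ∫(6*cos(5*u)/5) du.
Step 3. Evaluate the standard form: now 6*sin(5*u)/25 + ∫(4*y*log(y)) dy.
Step 4. Substitute back u = y**3 + 5: now 6*sin(5*y**3 + 25)/25 + ∫(4*y*log(y)) dy.
Step 5. Integrate ∫(4*y*log(y)) dy by parts with u = log(y), dv = (4*y) dy, so v = 2*y**2 [assuming y > 0]: now 2*y**2*log(y) + 6*sin(5*y**3 + 25)/25 + ∫(-2*y) dy.
Step 6. Evaluate the standard form: now 2*y**2*log(y) - y**2 + 6*sin(5*y**3 + 25)/25.
Answer: 2*y**2*log(y) - y**2 + 6*sin(5*y**3 + 25)/25.


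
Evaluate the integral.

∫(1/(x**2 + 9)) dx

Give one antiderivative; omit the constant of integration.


Answer: atan(x/3)/3.


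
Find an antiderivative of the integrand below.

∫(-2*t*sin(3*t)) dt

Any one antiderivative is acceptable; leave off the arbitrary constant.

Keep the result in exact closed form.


Answer: 2*t*cos(3*t)/3 - 2*sin(3*t)/9.


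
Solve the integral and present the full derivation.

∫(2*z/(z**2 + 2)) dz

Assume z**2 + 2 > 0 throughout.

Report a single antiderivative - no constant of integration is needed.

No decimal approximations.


Step 1. Substitute u = z**2 + 2, turning ∫(2*z/(z**2 + 2)) dz into ∫(1/u) du: now ∫(1/u) du.
Step 2. Evaluate the standard form [assuming u > 0]: now log(u).
Step 3. Substitute back u = z**2 + 2: now log(z**2 + 2).
Answer: log(z**2 + 2).


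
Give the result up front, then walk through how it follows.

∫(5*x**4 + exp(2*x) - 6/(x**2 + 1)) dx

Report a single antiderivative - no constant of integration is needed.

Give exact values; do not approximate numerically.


The answer is x**5 + exp(2*x)/2 - 6*atan(x).
Step 1. Rewrite: now ∫(5*x**4) dx + ∫(-6/(x**2 + 1)) dx + ∫(exp(2*x)) dx.
Step 2. Evaluate the standard form: now -6*atan(x) + ∫(5*x**4) dx + ∫(exp(2*x)) dx.
Step 3. Evaluate the standard form: now x**5 - 6*atan(x) + ∫(exp(2*x)) dx.
Step 4. Evaluate the standard form: now x**5 + exp(2*x)/2 - 6*atan(x).
Answer: x**5 + exp(2*x)/2 - 6*atan(x).


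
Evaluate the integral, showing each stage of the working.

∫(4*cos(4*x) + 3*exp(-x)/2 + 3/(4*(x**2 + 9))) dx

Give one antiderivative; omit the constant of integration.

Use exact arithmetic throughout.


Step 1. Rewrite: now ∫(3/(4*(x**2 + 9))) dx + ∫(3*exp(-x)/2) dx + ∫(4*cos(4*x)) dx.
Step 2. Evaluate the standard form: now sin(4*x) + ∫(3/(4*(x**2 + 9))) dx + ∫(3*exp(-x)/2) dx.
Step 3. Evaluate the standard form: now sin(4*x) + ∫(3/(4*(x**2 + 9))) dx - 3*exp(-x)/2.
Step 4. Evaluate the standard form: now sin(4*x) + atan(x/3)/4 - 3*exp(-x)/2.
Answer: sin(4*x) + atan(x/3)/4 - 3*exp(-x)/2.


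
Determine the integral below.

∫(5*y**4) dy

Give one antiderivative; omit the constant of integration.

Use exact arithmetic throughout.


Answer: y**5.


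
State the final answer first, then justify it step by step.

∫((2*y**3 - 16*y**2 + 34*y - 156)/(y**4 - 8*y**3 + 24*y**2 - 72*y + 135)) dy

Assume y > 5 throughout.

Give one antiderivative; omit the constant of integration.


The answer is -2*log(y - 5) + 4*log(y - 3) - 2*atan(y/3)/3.
Step 1. Decompose ∫((2*y**3 - 16*y**2 + 34*y - 156)/(y**4 - 8*y**3 + 24*y**2 - 72*y + 135)) dy by partial fractions, (2*y**3 - 16*y**2 + 34*y - 156)/(y**4 - 8*y**3 + 24*y**2 - 72*y + 135) = -2/(y**2 + 9) + 4/(y - 3) - 2/(y - 5): now ∫(-2/(y - 5)) dy + ∫(4/(y - 3)) dy + ∫(-2/(y**2 + 9)) dy.
Step 2. Evaluate the standard form [assuming y > 5]: now -2*log(y - 5) + ∫(4/(y - 3)) dy + ∫(-2/(y**2 + 9)) dy.
Step 3. Evaluate the standard form [assuming y > 3]: now -2*log(y - 5) + 4*log(y - 3) + ∫(-2/(y**2 + 9)) dy.
Step 4. Evaluate the standard form: now -2*log(y - 5) + 4*log(y - 3) - 2*atan(y/3)/3.
Answer: -2*log(y - 5) + 4*log(y - 3) - 2*atan(y/3)/3.


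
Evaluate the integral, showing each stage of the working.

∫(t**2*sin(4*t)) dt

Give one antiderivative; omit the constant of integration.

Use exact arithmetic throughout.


Step 1. Integrate ∫(t**2*sin(4*t)) dt by parts with u = t**2, dv = (sin(4*t)) dt, so v = -cos(4*t)/4: now -t**2*cos(4*t)/4 + ∫(t*cos(4*t)/2) dt.
Step 2. Integrate ∫(t*cos(4*t)/2) dt by parts with u = t, dv = (cos(4*t)/2) dt, so v = sin(4*t)/8: now -t**2*cos(4*t)/4 + t*sin(4*t)/8 + ∫(-sin(4*t)/8) dt.
Step 3. Evaluate the standard form: now -t**2*cos(4*t)/4 + t*sin(4*t)/8 + cos(4*t)/32.
Answer: -t**2*cos(4*t)/4 + t*sin(4*t)/8 + cos(4*t)/32.


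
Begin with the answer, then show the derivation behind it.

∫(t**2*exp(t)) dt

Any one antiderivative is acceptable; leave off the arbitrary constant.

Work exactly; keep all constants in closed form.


The answer is t**2*exp(t) - 2*t*exp(t) + 2*exp(t).
Step 1. Integrate ∫(t**2*exp(t)) dt by parts with u = t**2, dv = (exp(t)) dt, so v = exp(t): now t**2*exp(t) + ∫(-2*t*exp(t)) dt.
Step 2. Integrate ∫(-2*t*exp(t)) dt by parts with u = t, dv = (-2*exp(t)) dt, so v = -2*exp(t): now t**2*exp(t) - 2*t*exp(t) + ∫(2*exp(t)) dt.
Step 3. Evaluate the standard form: now t**2*exp(t) - 2*t*exp(t) + 2*exp(t).
Answer: t**2*exp(t) - 2*t*exp(t) + 2*exp(t).


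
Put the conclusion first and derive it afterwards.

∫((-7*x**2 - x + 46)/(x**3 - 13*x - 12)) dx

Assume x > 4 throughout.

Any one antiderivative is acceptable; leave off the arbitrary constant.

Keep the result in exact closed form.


The answer is -2*log(x - 4) - 4*log(x + 1) - log(x + 3).
Step 1. Decompose ∫((-7*x**2 - x + 46)/(x**3 - 13*x - 12)) dx by partial fractions, (-7*x**2 - x + 46)/(x**3 - 13*x - 12) = -1/(x + 3) - 4/(x + 1) - 2/(x - 4): now ∫(-2/(x - 4)) dx + ∫(-4/(x + 1)) dx + ∫(-1/(x + 3)) dx.
Step 2. Evaluate the standard form [assuming x > 4]: now -2*log(x - 4) + ∫(-4/(x + 1)) dx + ∫(-1/(x + 3)) dx.
Step 3. Evaluate the standard form [assuming x > -3]: now -2*log(x - 4) - log(x + 3) + ∫(-4/(x + 1)) dx.
Step 4. Evaluate the standard form [assuming x > -1]: now -2*log(x - 4) - 4*log(x + 1) - log(x + 3).
Answer: -2*log(x - 4) - 4*log(x + 1) - log(x + 3).


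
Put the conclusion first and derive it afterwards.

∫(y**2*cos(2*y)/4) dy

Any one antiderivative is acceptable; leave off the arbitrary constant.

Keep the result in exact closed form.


The answer is y**2*sin(2*y)/8 + y*cos(2*y)/8 - sin(2*y)/16.
Step 1. Integrate ∫(y**2*cos(2*y)/4) dy by parts with u = y**2, dv = (cos(2*y)/4) dy, so v = sin(2*y)/8: now y**2*sin(2*y)/8 + ∫(-y*sin(2*y)/4) dy.
Step 2. Integrate ∫(-y*sin(2*y)/4) dy by parts with u = y, dv = (-sin(2*y)/4) dy, so v = cos(2*y)/8: now y**2*sin(2*y)/8 + y*cos(2*y)/8 + ∫(-cos(2*y)/8) dy.
Step 3. Evaluate the standard form: now y**2*sin(2*y)/8 + y*cos(2*y)/8 - sin(2*y)/16.
Answer: y**2*sin(2*y)/8 + y*cos(2*y)/8 - sin(2*y)/16.


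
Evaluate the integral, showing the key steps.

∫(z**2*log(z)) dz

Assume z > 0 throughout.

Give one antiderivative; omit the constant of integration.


Step 1. Integrate ∫(z**2*log(z)) dz by parts with u = log(z), dv = (z**2) dz, so v = z**3/3 [assuming z > 0]: now z**3*log(z)/3 + ∫(-z**2/3) dz.
Step 2. Evaluate the standard form: now z**3*log(z)/3 - z**3/9.
Answer: z**3*log(z)/3 - z**3/9.


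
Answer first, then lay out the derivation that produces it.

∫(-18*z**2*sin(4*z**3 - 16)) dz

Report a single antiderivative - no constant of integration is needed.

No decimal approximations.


The answer is 3*cos(4*z**3 - 16)/2.
Step 1. Substitute u = z**3 - 4, turning ∫(-18*z**2*sin(4*z**3 - 16)) dz into ∫(-6*sin(4*u)) du: now ∫(-6*sin(4*u)) du.
Step 2. Evaluate the standard form: now 3*cos(4*u)/2.
Step 3. Substitute back u = z**3 - 4: now 3*cos(4*z**3 - 16)/2.
Answer: 3*cos(4*z**3 - 16)/2.


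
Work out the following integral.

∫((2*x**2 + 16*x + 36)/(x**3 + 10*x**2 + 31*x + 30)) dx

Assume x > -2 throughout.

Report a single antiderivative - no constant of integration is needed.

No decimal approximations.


Answer: 4*log(x + 2) - 3*log(x + 3) + log(x + 5).


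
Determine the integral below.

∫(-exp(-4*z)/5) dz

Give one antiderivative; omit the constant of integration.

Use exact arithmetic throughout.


Answer: exp(-4*z)/20.


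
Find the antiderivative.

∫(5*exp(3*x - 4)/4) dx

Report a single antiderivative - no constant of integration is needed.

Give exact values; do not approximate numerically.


Answer: 5*exp(3*x - 4)/12.


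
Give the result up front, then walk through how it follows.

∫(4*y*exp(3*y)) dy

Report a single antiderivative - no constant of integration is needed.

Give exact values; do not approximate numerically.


The answer is 4*y*exp(3*y)/3 - 4*exp(3*y)/9.
Step 1. Integrate ∫(4*y*exp(3*y)) dy by parts with u = y, dv = (4*exp(3*y)) dy, so v = 4*exp(3*y)/3: now 4*y*exp(3*y)/3 + ∫(-4*exp(3*y)/3) dy.
Step 2. Evaluate the standard form: now 4*y*exp(3*y)/3 - 4*exp(3*y)/9.
Answer: 4*y*exp(3*y)/3 - 4*exp(3*y)/9.


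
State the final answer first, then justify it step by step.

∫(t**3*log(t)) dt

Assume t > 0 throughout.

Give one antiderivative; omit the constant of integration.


The answer is t**4*log(t)/4 - t**4/16.
Step 1. Integrate ∫(t**3*log(t)) dt by parts with u = log(t), dv = (t**3) dt, so v = t**4/4 [assuming t > 0]: now t**4*log(t)/4 + ∫(-t**3/4) dt.
Step 2. Evaluate the standard form: now t**4*log(t)/4 - t**4/16.
Answer: t**4*log(t)/4 - t**4/16.


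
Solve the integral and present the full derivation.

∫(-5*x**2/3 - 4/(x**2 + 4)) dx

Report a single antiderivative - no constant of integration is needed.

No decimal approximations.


Step 1. Rewrite: now ∫(-5*x**2/3) dx + ∫(-4/(x**2 + 4)) dx.
Step 2. Evaluate the standard form: now -2*atan(x/2) + ∫(-5*x**2/3) dx.
Step 3. Evaluate the standard form: now -5*x**3/9 - 2*atan(x/2).
Answer: -5*x**3/9 - 2*atan(x/2).


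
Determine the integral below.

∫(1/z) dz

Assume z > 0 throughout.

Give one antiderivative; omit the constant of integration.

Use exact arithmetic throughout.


Answer: log(z).


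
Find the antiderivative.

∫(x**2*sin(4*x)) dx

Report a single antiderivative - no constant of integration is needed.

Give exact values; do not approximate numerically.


Answer: -x**2*cos(4*x)/4 + x*sin(4*x)/8 + cos(4*x)/32.


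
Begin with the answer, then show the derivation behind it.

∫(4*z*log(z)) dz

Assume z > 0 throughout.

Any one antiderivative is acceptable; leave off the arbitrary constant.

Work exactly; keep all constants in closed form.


The answer is 2*z**2*log(z) - z**2.
Step 1. Integrate ∫(4*z*log(z)) dz by parts with u = log(z), dv = (4*z) dz, so v = 2*z**2 [assuming z > 0]: now 2*z**2*log(z) + ∫(-2*z) dz.
Step 2. Evaluate the standard form: now 2*z**2*log(z) - z**2.
Answer: 2*z**2*log(z) - z**2.


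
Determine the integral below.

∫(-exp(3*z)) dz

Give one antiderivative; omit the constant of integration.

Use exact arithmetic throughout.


Answer: -exp(3*z)/3.


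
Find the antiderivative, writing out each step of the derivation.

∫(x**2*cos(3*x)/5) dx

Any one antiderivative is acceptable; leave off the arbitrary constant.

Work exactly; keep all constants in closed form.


Step 1. Integrate ∫(x**2*cos(3*x)/5) dx by parts with u = x**2, dv = (cos(3*x)/5) dx, so v = sin(3*x)/15: now x**2*sin(3*x)/15 + ∫(-2*x*sin(3*x)/15) dx.
Step 2. Integrate ∫(-2*x*sin(3*x)/15) dx by parts with u = x, dv = (-2*sin(3*x)/15) dx, so v = 2*cos(3*x)/45: now x**2*sin(3*x)/15 + 2*x*cos(3*x)/45 + ∫(-2*cos(3*x)/45) dx.
Step 3. Evaluate the standard form: now x**2*sin(3*x)/15 + 2*x*cos(3*x)/45 - 2*sin(3*x)/135.
Answer: x**2*sin(3*x)/15 + 2*x*cos(3*x)/45 - 2*sin(3*x)/135.


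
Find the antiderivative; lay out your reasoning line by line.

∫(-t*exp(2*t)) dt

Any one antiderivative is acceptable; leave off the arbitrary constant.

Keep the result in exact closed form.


Step 1. Integrate ∫(-t*exp(2*t)) dt by parts with u = t, dv = (-exp(2*t)) dt, so v = -exp(2*t)/2: now -t*exp(2*t)/2 + ∫(exp(2*t)/2) dt.
Step 2. Evaluate the standard form: now -t*exp(2*t)/2 + exp(2*t)/4.
Answer: -t*exp(2*t)/2 + exp(2*t)/4.


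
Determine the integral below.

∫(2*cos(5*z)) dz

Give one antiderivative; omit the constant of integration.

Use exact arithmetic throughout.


Answer: 2*sin(5*z)/5.


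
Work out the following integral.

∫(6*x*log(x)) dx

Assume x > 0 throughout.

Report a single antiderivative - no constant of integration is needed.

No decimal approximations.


Answer: 3*x**2*log(x) - 3*x**2/2.


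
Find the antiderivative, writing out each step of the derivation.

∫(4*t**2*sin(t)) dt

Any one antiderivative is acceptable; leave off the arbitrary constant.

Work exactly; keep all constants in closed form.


Step 1. Integrate ∫(4*t**2*sin(t)) dt by parts with u = t**2, dv = (4*sin(t)) dt, so v = -4*cos(t): now -4*t**2*cos(t) + ∫(8*t*cos(t)) dt.
Step 2. Integrate ∫(8*t*cos(t)) dt by parts with u = t, dv = (8*cos(t)) dt, so v = 8*sin(t): now -4*t**2*cos(t) + 8*t*sin(t) + ∫(-8*sin(t)) dt.
Step 3. Evaluate the standard form: now -4*t**2*cos(t) + 8*t*sin(t) + 8*cos(t).
Answer: -4*t**2*cos(t) + 8*t*sin(t) + 8*cos(t).


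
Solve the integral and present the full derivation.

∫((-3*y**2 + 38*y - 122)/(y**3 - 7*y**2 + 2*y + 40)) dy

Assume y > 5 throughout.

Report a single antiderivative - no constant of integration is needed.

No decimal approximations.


Step 1. Decompose ∫((-3*y**2 + 38*y - 122)/(y**3 - 7*y**2 + 2*y + 40)) dy by partial fractions, (-3*y**2 + 38*y - 122)/(y**3 - 7*y**2 + 2*y + 40) = -5/(y + 2) + 3/(y - 4) - 1/(y - 5): now ∫(-1/(y - 5)) dy + ∫(3/(y - 4)) dy + ∫(-5/(y + 2)) dy.
Step 2. Evaluate the standard form [assuming y > 5]: now -log(y - 5) + ∫(3/(y - 4)) dy + ∫(-5/(y + 2)) dy.
Step 3. Evaluate the standard form [assuming y > 4]: now -log(y - 5) + 3*log(y - 4) + ∫(-5/(y + 2)) dy.
Step 4. Evaluate the standard form [assuming y > -2]: now -log(y - 5) + 3*log(y - 4) - 5*log(y + 2).
Answer: -log(y - 5) + 3*log(y - 4) - 5*log(y + 2).


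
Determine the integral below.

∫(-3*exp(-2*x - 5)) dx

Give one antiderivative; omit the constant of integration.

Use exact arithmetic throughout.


Answer: 3*exp(-2*x - 5)/2.


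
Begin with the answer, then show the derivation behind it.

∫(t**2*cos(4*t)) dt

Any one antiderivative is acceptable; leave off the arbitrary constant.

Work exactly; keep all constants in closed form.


The answer is t**2*sin(4*t)/4 + t*cos(4*t)/8 - sin(4*t)/32.
Step 1. Integrate ∫(t**2*cos(4*t)) dt by parts with u = t**2, dv = (cos(4*t)) dt, so v = sin(4*t)/4: now t**2*sin(4*t)/4 + ∫(-t*sin(4*t)/2) dt.
Step 2. Integrate ∫(-t*sin(4*t)/2) dt by parts with u = t, dv = (-sin(4*t)/2) dt, so v = cos(4*t)/8: now t**2*sin(4*t)/4 + t*cos(4*t)/8 + ∫(-cos(4*t)/8) dt.
Step 3. Evaluate the standard form: now t**2*sin(4*t)/4 + t*cos(4*t)/8 - sin(4*t)/32.
Answer: t**2*sin(4*t)/4 + t*cos(4*t)/8 - sin(4*t)/32.


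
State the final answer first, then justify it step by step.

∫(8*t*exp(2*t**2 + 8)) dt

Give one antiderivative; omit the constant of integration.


The answer is 2*exp(2*t**2 + 8).
Step 1. Substitute u = t**2 + 4, turning ∫(8*t*exp(2*t**2 + 8)) dt into ∫(4*exp(2*u)) du: now ∫(4*exp(2*u)) du.
Step 2. Evaluate the standard form: now 2*exp(2*u).
Step 3. Substitute back u = t**2 + 4: now 2*exp(2*t**2 + 8).
Answer: 2*exp(2*t**2 + 8).


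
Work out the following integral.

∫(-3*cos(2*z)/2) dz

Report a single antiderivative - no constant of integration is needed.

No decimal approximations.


Answer: -3*sin(2*z)/4.


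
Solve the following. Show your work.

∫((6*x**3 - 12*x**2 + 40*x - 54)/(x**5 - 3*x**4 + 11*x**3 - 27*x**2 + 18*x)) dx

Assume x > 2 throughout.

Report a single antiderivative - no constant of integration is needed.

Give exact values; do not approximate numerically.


Step 1. Decompose ∫((6*x**3 - 12*x**2 + 40*x - 54)/(x**5 - 3*x**4 + 11*x**3 - 27*x**2 + 18*x)) dx by partial fractions, (6*x**3 - 12*x**2 + 40*x - 54)/(x**5 - 3*x**4 + 11*x**3 - 27*x**2 + 18*x) = 2/(x**2 + 9) + 2/(x - 1) + 1/(x - 2) - 3/x: now ∫(-3/x) dx + ∫(1/(x - 2)) dx + ∫(2/(x - 1)) dx + ∫(2/(x**2 + 9)) dx.
Step 2. Evaluate the standard form [assuming x > 1]: now 2*log(x - 1) + ∫(-3/x) dx + ∫(1/(x - 2)) dx + ∫(2/(x**2 + 9)) dx.
Step 3. Evaluate the standard form [assuming x > 2]: now log(x - 2) + 2*log(x - 1) + ∫(-3/x) dx + ∫(2/(x**2 + 9)) dx.
Step 4. Evaluate the standard form [assuming x > 0]: now -3*log(x) + log(x - 2) + 2*log(x - 1) + ∫(2/(x**2 + 9)) dx.
Step 5. Evaluate the standard form: now -3*log(x) + log(x - 2) + 2*log(x - 1) + 2*atan(x/3)/3.
Answer: -3*log(x) + log(x - 2) + 2*log(x - 1) + 2*atan(x/3)/3.


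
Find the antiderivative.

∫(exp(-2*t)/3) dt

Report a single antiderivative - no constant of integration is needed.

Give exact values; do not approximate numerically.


Answer: -exp(-2*t)/6.


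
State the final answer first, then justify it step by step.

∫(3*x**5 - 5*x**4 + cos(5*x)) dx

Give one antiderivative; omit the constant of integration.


The answer is x**6/2 - x**5 + sin(5*x)/5.
Step 1. Rewrite: now ∫(-5*x**4) dx + ∫(3*x**5) dx + ∫(cos(5*x)) dx.
Step 2. Evaluate the standard form: now -x**5 + ∫(3*x**5) dx + ∫(cos(5*x)) dx.
Step 3. Evaluate the standard form: now x**6/2 - x**5 + ∫(cos(5*x)) dx.
Step 4. Evaluate the standard form: now x**6/2 - x**5 + sin(5*x)/5.
Answer: x**6/2 - x**5 + sin(5*x)/5.


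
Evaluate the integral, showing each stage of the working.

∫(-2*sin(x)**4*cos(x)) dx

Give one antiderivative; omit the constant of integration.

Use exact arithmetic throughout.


Step 1. Substitute u = sin(x), turning ∫(-2*sin(x)**4*cos(x)) dx into ∫(-2*u**4) du: now ∫(-2*u**4) du.
Step 2. Evaluate the standard form: now -2*u**5/5.
Step 3. Substitute back u = sin(x): now -2*sin(x)**5/5.
Answer: -2*sin(x)**5/5.


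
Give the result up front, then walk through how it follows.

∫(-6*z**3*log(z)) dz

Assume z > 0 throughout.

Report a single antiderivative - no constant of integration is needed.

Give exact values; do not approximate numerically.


The answer is -3*z**4*log(z)/2 + 3*z**4/8.
Step 1. Integrate ∫(-6*z**3*log(z)) dz by parts with u = log(z), dv = (-6*z**3) dz, so v = -3*z**4/2 [assuming z > 0]: now -3*z**4*log(z)/2 + ∫(3*z**3/2) dz.
Step 2. Evaluate the standard form: now -3*z**4*log(z)/2 + 3*z**4/8.
Answer: -3*z**4*log(z)/2 + 3*z**4/8.


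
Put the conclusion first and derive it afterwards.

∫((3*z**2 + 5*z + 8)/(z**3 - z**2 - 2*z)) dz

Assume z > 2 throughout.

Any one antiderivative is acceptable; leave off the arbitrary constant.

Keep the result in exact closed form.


The answer is -4*log(z) + 5*log(z - 2) + 2*log(z + 1).
Step 1. Decompose ∫((3*z**2 + 5*z + 8)/(z**3 - z**2 - 2*z)) dz by partial fractions, (3*z**2 + 5*z + 8)/(z**3 - z**2 - 2*z) = 2/(z + 1) + 5/(z - 2) - 4/z: now ∫(-4/z) dz + ∫(5/(z - 2)) dz + ∫(2/(z + 1)) dz.
Step 2. Evaluate the standard form [assuming z > -1]: now 2*log(z + 1) + ∫(-4/z) dz + ∫(5/(z - 2)) dz.
Step 3. Evaluate the standard form [assuming z > 0]: now -4*log(z) + 2*log(z + 1) + ∫(5/(z - 2)) dz.
Step 4. Evaluate the standard form [assuming z > 2]: now -4*log(z) + 5*log(z - 2) + 2*log(z + 1).
Answer: -4*log(z) + 5*log(z - 2) + 2*log(z + 1).


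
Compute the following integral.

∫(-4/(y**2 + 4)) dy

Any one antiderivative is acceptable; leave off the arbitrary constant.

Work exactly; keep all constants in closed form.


Answer: -2*atan(y/2).


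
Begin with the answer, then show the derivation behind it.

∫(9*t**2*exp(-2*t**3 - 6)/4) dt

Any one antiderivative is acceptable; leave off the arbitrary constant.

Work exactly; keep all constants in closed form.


The answer is -3*exp(-2*t**3 - 6)/8.
Step 1. Substitute u = t**3 + 3, turning ∫(9*t**2*exp(-2*t**3 - 6)/4) dt into ∫(3*exp(-2*u)/4) du: now ∫(3*exp(-2*u)/4) du.
Step 2. Evaluate the standard form: now -3*exp(-2*u)/8.
Step 3. Substitute back u = t**3 + 3: now -3*exp(-2*t**3 - 6)/8.
Answer: -3*exp(-2*t**3 - 6)/8.


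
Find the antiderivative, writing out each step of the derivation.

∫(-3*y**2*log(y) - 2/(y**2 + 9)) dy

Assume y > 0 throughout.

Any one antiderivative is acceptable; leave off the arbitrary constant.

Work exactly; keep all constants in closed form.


Step 1. Rewrite: now ∫(-3*y**2*log(y)) dy + ∫(-2/(y**2 + 9)) dy.
Step 2. Evaluate the standard form: now -2*atan(y/3)/3 + ∫(-3*y**2*log(y)) dy.
Step 3. Integrate ∫(-3*y**2*log(y)) dy by parts with u = log(y), dv = (-3*y**2) dy, so v = -y**3 [assuming y > 0]: now -y**3*log(y) - 2*atan(y/3)/3 + ∫(y**2) dy.
Step 4. Evaluate the standard form: now -y**3*log(y) + y**3/3 - 2*atan(y/3)/3.
Answer: -y**3*log(y) + y**3/3 - 2*atan(y/3)/3.


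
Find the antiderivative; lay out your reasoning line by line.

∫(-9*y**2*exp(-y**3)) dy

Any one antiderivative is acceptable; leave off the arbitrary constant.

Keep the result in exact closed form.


Step 1. Substitute u = y**3, turning ∫(-9*y**2*exp(-y**3)) dy into ∫(-3*exp(-u)) du: now ∫(-3*exp(-u)) du.
Step 2. Evaluate the standard form: now 3*exp(-u).
Step 3. Substitute back u = y**3: now 3*exp(-y**3).
Answer: 3*exp(-y**3).


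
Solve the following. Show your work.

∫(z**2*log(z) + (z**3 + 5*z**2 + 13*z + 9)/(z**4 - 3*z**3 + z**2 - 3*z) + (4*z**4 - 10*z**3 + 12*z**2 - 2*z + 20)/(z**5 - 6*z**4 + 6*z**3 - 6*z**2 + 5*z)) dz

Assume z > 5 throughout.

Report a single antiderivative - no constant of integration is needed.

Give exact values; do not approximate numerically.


Step 1. Rewrite: now ∫(z**2*log(z)) dz + ∫((z**3 + 5*z**2 + 13*z + 9)/(z**4 - 3*z**3 + z**2 - 3*z)) dz + ∫((4*z**4 - 10*z**3 + 12*z**2 - 2*z + 20)/(z**5 - 6*z**4 + 6*z**3 - 6*z**2 + 5*z)) dz.
Step 2. Decompose ∫((4*z**4 - 10*z**3 + 12*z**2 - 2*z + 20)/(z**5 - 6*z**4 + 6*z**3 - 6*z**2 + 5*z)) dz by partial fractions, (4*z**4 - 10*z**3 + 12*z**2 - 2*z + 20)/(z**5 - 6*z**4 + 6*z**3 - 6*z**2 + 5*z) = 2/(z**2 + 1) - 3/(z - 1) + 3/(z - 5) + 4/z: now ∫(4/z) dz + ∫(z**2*log(z)) dz + ∫((z**3 + 5*z**2 + 13*z + 9)/(z**4 - 3*z**3 + z**2 - 3*z)) dz + ∫(3/(z - 5)) dz + ∫(-3/(z - 1)) dz + ∫(2/(z**2 + 1)) dz.
Step 3. Evaluate the standard form [assuming z > 5]: now 3*log(z - 5) + ∫(4/z) dz + ∫(z**2*log(z)) dz + ∫((z**3 + 5*z**2 + 13*z + 9)/(z**4 - 3*z**3 + z**2 - 3*z)) dz + ∫(-3/(z - 1)) dz + ∫(2/(z**2 + 1)) dz.
Step 4. Evaluate the standard form [assuming z > 0]: now 4*log(z) + 3*log(z - 5) + ∫(z**2*log(z)) dz + ∫((z**3 + 5*z**2 + 13*z + 9)/(z**4 - 3*z**3 + z**2 - 3*z)) dz + ∫(-3/(z - 1)) dz + ∫(2/(z**2 + 1)) dz.
Step 5. Evaluate the standard form [assuming z > 1]: now 4*log(z) + 3*log(z - 5) - 3*log(z - 1) + ∫(z**2*log(z)) dz + ∫((z**3 + 5*z**2 + 13*z + 9)/(z**4 - 3*z**3 + z**2 - 3*z)) dz + ∫(2/(z**2 + 1)) dz.
Step 6. Evaluate the standard form: now 4*log(z) + 3*log(z - 5) - 3*log(z - 1) + 2*atan(z) + ∫(z**2*log(z)) dz + ∫((z**3 + 5*z**2 + 13*z + 9)/(z**4 - 3*z**3 + z**2 - 3*z)) dz.
Step 7. Integrate ∫(z**2*log(z)) dz by parts with u = log(z), dv = (z**2) dz, so v = z**3/3 [assuming z > 0]: now z**3*log(z)/3 + 4*log(z) + 3*log(z - 5) - 3*log(z - 1) + 2*atan(z) + ∫(-z**2/3) dz + ∫((z**3 + 5*z**2 + 13*z + 9)/(z**4 - 3*z**3 + z**2 - 3*z)) dz.
Step 8. Evaluate the standard form: now z**3*log(z)/3 - z**3/9 + 4*log(z) + 3*log(z - 5) - 3*log(z - 1) + 2*atan(z) + ∫((z**3 + 5*z**2 + 13*z + 9)/(z**4 - 3*z**3 + z**2 - 3*z)) dz.
Step 9. Decompose ∫((z**3 + 5*z**2 + 13*z + 9)/(z**4 - 3*z**3 + z**2 - 3*z)) dz by partial fractions, (z**3 + 5*z**2 + 13*z + 9)/(z**4 - 3*z**3 + z**2 - 3*z) = -4/(z**2 + 1) + 4/(z - 3) - 3/z: now z**3*log(z)/3 - z**3/9 + 4*log(z) + 3*log(z - 5) - 3*log(z - 1) + 2*atan(z) + ∫(-3/z) dz + ∫(4/(z - 3)) dz + ∫(-4/(z**2 + 1)) dz.
Step 10. Evaluate the standard form [assuming z > 3]: now z**3*log(z)/3 - z**3/9 + 4*log(z) + 3*log(z - 5) + 4*log(z - 3) - 3*log(z - 1) + 2*atan(z) + ∫(-3/z) dz + ∫(-4/(z**2 + 1)) dz.
Step 11. Evaluate the standard form [assuming z > 0]: now z**3*log(z)/3 - z**3/9 + log(z) + 3*log(z - 5) + 4*log(z - 3) - 3*log(z - 1) + 2*atan(z) + ∫(-4/(z**2 + 1)) dz.
Step 12. Evaluate the standard form: now z**3*log(z)/3 - z**3/9 + log(z) + 3*log(z - 5) + 4*log(z - 3) - 3*log(z - 1) - 2*atan(z).
Answer: z**3*log(z)/3 - z**3/9 + log(z) + 3*log(z - 5) + 4*log(z - 3) - 3*log(z - 1) - 2*atan(z).


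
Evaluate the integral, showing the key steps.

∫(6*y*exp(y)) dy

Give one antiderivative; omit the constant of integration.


Step 1. Integrate ∫(6*y*exp(y)) dy by parts with u = y, dv = (6*exp(y)) dy, so v = 6*exp(y): now 6*y*exp(y) + ∫(-6*exp(y)) dy.
Step 2. Evaluate the standard form: now 6*y*exp(y) - 6*exp(y).
Answer: 6*y*exp(y) - 6*exp(y).


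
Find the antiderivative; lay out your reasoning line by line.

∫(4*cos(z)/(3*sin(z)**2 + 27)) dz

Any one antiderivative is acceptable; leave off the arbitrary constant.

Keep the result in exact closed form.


Step 1. Substitute u = sin(z), turning ∫(4*cos(z)/(3*sin(z)**2 + 27)) dz into ∫(4/(3*(u**2 + 9))) du: now ∫(4/(3*(u**2 + 9))) du.
Step 2. Evaluate the standard form: now 4*atan(u/3)/9.
Step 3. Substitute back u = sin(z): now 4*atan(sin(z)/3)/9.
Answer: 4*atan(sin(z)/3)/9.


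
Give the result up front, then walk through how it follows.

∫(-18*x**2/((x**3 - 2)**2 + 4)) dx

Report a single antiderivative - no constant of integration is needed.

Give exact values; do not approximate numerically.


The answer is -3*atan(x**3/2 - 1).
Step 1. Substitute u = x**3 - 2, turning ∫(-18*x**2/((x**3 - 2)**2 + 4)) dx into ∫(-6/(u**2 + 4)) du: now ∫(-6/(u**2 + 4)) du.
Step 2. Evaluate the standard form: now -3*atan(u/2).
Step 3. Substitute back u = x**3 - 2: now -3*atan(x**3/2 - 1).
Answer: -3*atan(x**3/2 - 1).


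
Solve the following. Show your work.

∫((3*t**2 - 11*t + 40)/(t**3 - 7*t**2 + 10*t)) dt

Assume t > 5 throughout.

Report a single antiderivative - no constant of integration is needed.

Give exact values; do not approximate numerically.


Step 1. Decompose ∫((3*t**2 - 11*t + 40)/(t**3 - 7*t**2 + 10*t)) dt by partial fractions, (3*t**2 - 11*t + 40)/(t**3 - 7*t**2 + 10*t) = -5/(t - 2) + 4/(t - 5) + 4/t: now ∫(4/t) dt + ∫(4/(t - 5)) dt + ∫(-5/(t - 2)) dt.
Step 2. Evaluate the standard form [assuming t > 2]: now -5*log(t - 2) + ∫(4/t) dt + ∫(4/(t - 5)) dt.
Step 3. Evaluate the standard form [assuming t > 0]: now 4*log(t) - 5*log(t - 2) + ∫(4/(t - 5)) dt.
Step 4. Evaluate the standard form [assuming t > 5]: now 4*log(t) + 4*log(t - 5) - 5*log(t - 2).
Answer: 4*log(t) + 4*log(t - 5) - 5*log(t - 2).


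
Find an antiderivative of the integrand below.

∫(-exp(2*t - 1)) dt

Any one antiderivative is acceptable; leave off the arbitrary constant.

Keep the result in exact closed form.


Answer: -exp(2*t - 1)/2.


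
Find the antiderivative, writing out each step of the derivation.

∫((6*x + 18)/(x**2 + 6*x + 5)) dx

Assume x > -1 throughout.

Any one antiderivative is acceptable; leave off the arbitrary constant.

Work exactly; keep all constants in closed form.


Step 1. Decompose ∫((6*x + 18)/(x**2 + 6*x + 5)) dx by partial fractions, (6*x + 18)/(x**2 + 6*x + 5) = 3/(x + 5) + 3/(x + 1): now ∫(3/(x + 1)) dx + ∫(3/(x + 5)) dx.
Step 2. Evaluate the standard form [assuming x > -1]: now 3*log(x + 1) + ∫(3/(x + 5)) dx.
Step 3. Evaluate the standard form [assuming x > -5]: now 3*log(x + 1) + 3*log(x + 5).
Answer: 3*log(x + 1) + 3*log(x + 5).


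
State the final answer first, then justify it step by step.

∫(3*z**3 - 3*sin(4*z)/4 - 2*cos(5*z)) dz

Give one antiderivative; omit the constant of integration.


The answer is 3*z**4/4 - 2*sin(5*z)/5 + 3*cos(4*z)/16.
Step 1. Rewrite: now ∫(3*z**3) dz + ∫(-3*sin(4*z)/4) dz + ∫(-2*cos(5*z)) dz.
Step 2. Evaluate the standard form: now -2*sin(5*z)/5 + ∫(3*z**3) dz + ∫(-3*sin(4*z)/4) dz.
Step 3. Evaluate the standard form: now 3*z**4/4 - 2*sin(5*z)/5 + ∫(-3*sin(4*z)/4) dz.
Step 4. Evaluate the standard form: now 3*z**4/4 - 2*sin(5*z)/5 + 3*cos(4*z)/16.
Answer: 3*z**4/4 - 2*sin(5*z)/5 + 3*cos(4*z)/16.


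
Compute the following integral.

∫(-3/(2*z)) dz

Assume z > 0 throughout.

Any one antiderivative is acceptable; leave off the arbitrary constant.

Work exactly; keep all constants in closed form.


Answer: -3*log(z)/2.


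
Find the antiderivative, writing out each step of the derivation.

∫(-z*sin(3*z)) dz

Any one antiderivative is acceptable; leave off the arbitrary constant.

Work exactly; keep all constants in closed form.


Step 1. Integrate ∫(-z*sin(3*z)) dz by parts with u = z, dv = (-sin(3*z)) dz, so v = cos(3*z)/3: now z*cos(3*z)/3 + ∫(-cos(3*z)/3) dz.
Step 2. Evaluate the standard form: now z*cos(3*z)/3 - sin(3*z)/9.
Answer: z*cos(3*z)/3 - sin(3*z)/9.


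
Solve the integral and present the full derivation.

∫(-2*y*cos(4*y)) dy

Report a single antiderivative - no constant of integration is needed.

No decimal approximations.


Step 1. Integrate ∫(-2*y*cos(4*y)) dy by parts with u = y, dv = (-2*cos(4*y)) dy, so v = -sin(4*y)/2: now -y*sin(4*y)/2 + ∫(sin(4*y)/2) dy.
Step 2. Evaluate the standard form: now -y*sin(4*y)/2 - cos(4*y)/8.
Answer: -y*sin(4*y)/2 - cos(4*y)/8.


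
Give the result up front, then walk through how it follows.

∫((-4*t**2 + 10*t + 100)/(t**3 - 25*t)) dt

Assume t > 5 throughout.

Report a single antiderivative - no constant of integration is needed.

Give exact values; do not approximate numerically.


The answer is -4*log(t) + log(t - 5) - log(t + 5).
Step 1. Decompose ∫((-4*t**2 + 10*t + 100)/(t**3 - 25*t)) dt by partial fractions, (-4*t**2 + 10*t + 100)/(t**3 - 25*t) = -1/(t + 5) + 1/(t - 5) - 4/t: now ∫(-4/t) dt + ∫(1/(t - 5)) dt + ∫(-1/(t + 5)) dt.
Step 2. Evaluate the standard form [assuming t > 5]: now log(t - 5) + ∫(-4/t) dt + ∫(-1/(t + 5)) dt.
Step 3. Evaluate the standard form [assuming t > 0]: now -4*log(t) + log(t - 5) + ∫(-1/(t + 5)) dt.
Step 4. Evaluate the standard form [assuming t > -5]: now -4*log(t) + log(t - 5) - log(t + 5).
Answer: -4*log(t) + log(t - 5) - log(t + 5).


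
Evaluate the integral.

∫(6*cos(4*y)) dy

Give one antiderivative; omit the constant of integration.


Answer: 3*sin(4*y)/2.


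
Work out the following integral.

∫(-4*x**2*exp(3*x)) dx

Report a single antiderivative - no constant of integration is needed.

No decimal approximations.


Answer: -4*x**2*exp(3*x)/3 + 8*x*exp(3*x)/9 - 8*exp(3*x)/27.


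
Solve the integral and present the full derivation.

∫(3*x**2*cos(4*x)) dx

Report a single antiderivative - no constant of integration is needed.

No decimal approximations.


Step 1. Integrate ∫(3*x**2*cos(4*x)) dx by parts with u = x**2, dv = (3*cos(4*x)) dx, so v = 3*sin(4*x)/4: now 3*x**2*sin(4*x)/4 + ∫(-3*x*sin(4*x)/2) dx.
Step 2. Integrate ∫(-3*x*sin(4*x)/2) dx by parts with u = x, dv = (-3*sin(4*x)/2) dx, so v = 3*cos(4*x)/8: now 3*x**2*sin(4*x)/4 + 3*x*cos(4*x)/8 + ∫(-3*cos(4*x)/8) dx.
Step 3. Evaluate the standard form: now 3*x**2*sin(4*x)/4 + 3*x*cos(4*x)/8 - 3*sin(4*x)/32.
Answer: 3*x**2*sin(4*x)/4 + 3*x*cos(4*x)/8 - 3*sin(4*x)/32.


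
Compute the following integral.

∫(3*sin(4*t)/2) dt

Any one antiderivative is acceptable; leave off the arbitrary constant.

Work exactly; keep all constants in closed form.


Answer: -3*cos(4*t)/8.


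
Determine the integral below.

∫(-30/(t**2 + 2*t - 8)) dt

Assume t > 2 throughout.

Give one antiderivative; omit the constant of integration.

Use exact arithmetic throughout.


Answer: -5*log(t - 2) + 5*log(t + 4).


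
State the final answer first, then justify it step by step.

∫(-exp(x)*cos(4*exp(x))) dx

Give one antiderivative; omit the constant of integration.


The answer is -sin(4*exp(x))/4.
Step 1. Substitute u = exp(x), turning ∫(-exp(x)*cos(4*exp(x))) dx into ∫(-cos(4*u)) du: now ∫(-cos(4*u)) du.
Step 2. Evaluate the standard form: now -sin(4*u)/4.
Step 3. Substitute back u = exp(x): now -sin(4*exp(x))/4.
Answer: -sin(4*exp(x))/4.


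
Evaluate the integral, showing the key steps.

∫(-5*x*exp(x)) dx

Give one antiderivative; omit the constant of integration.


Step 1. Integrate ∫(-5*x*exp(x)) dx by parts with u = x, dv = (-5*exp(x)) dx, so v = -5*exp(x): now -5*x*exp(x) + ∫(5*exp(x)) dx.
Step 2. Evaluate the standard form: now -5*x*exp(x) + 5*exp(x).
Answer: -5*x*exp(x) + 5*exp(x).


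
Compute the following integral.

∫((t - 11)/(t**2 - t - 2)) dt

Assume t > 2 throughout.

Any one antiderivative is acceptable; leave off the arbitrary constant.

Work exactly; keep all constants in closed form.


Answer: -3*log(t - 2) + 4*log(t + 1).
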